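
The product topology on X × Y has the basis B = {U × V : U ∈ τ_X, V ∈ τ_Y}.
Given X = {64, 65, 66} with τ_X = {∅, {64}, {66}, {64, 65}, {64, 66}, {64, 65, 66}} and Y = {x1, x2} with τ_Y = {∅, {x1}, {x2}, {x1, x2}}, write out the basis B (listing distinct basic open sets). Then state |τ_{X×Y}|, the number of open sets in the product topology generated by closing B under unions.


Basis B = {∅ × ∅, {64} × {x1}, {64} × {x2}, {66} × {x1}, {66} × {x2}, {64} × {x1, x2}, {64, 65} × {x1}, {64, 66} × {x1}, {64, 65} × {x2}, {64, 66} × {x2}, {66} × {x1, x2}, {64, 65, 66} × {x1}, {64, 65, 66} × {x2}, {64, 65} × {x1, x2}, {64, 66} × {x1, x2}, {64, 65, 66} × {x1, x2}}; |τ_{X×Y}| = 36.

Enumerate products U × V with U ∈ τ_X, V ∈ τ_Y (deduplicated):
  ∅ × ∅ = {} (∅)
  {64} × {x1} = {(64,x1)}
  {64} × {x2} = {(64,x2)}
  {66} × {x1} = {(66,x1)}
  {66} × {x2} = {(66,x2)}
  {64} × {x1, x2} = {(64,x1), (64,x2)}
  {64, 65} × {x1} = {(64,x1), (65,x1)}
  {64, 66} × {x1} = {(64,x1), (66,x1)}
  {64, 65} × {x2} = {(64,x2), (65,x2)}
  {64, 66} × {x2} = {(64,x2), (66,x2)}
  {66} × {x1, x2} = {(66,x1), (66,x2)}
  {64, 65, 66} × {x1} = {(64,x1), (65,x1), (66,x1)}
  {64, 65, 66} × {x2} = {(64,x2), (65,x2), (66,x2)}
  {64, 65} × {x1, x2} = {(64,x1), (64,x2), (65,x1), (65,x2)}
  {64, 66} × {x1, x2} = {(64,x1), (64,x2), (66,x1), (66,x2)}
  {64, 65, 66} × {x1, x2} = {(64,x1), (64,x2), (65,x1), (65,x2), (66,x1), (66,x2)}
These 16 distinct sets form the basis B.
Close under arbitrary unions to get τ_{X×Y}; counting gives |τ_{X×Y}| = 36.


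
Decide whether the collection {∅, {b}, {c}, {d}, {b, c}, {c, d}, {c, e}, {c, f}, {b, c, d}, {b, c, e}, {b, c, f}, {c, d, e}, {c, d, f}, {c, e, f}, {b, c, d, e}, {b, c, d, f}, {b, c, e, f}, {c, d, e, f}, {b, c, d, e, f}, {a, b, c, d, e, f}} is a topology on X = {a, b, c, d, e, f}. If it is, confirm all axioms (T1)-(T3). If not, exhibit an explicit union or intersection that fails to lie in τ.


τ is NOT a topology on X.

Axiom (T1): ∅ ∈ τ? Yes; X ∈ τ? Yes.
Axiom (T2/T3): check pairwise unions and intersections of members of τ.
Counterexample for (T2): {b} ∪ {d} = {b, d} ∉ τ. Therefore τ is NOT a topology.


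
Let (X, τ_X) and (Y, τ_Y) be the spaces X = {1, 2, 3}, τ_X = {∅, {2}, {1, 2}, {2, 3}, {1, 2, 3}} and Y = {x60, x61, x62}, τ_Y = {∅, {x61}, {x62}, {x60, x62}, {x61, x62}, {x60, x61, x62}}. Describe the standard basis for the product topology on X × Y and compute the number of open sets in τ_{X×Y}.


Basis B = {∅ × ∅, {2} × {x61}, {2} × {x62}, {1, 2} × {x61}, {1, 2} × {x62}, {2} × {x60, x62}, {2} × {x61, x62}, {2, 3} × {x61}, {2, 3} × {x62}, {1, 2, 3} × {x61}, {1, 2, 3} × {x62}, {2} × {x60, x61, x62}, {1, 2} × {x60, x62}, {1, 2} × {x61, x62}, {2, 3} × {x60, x62}, {2, 3} × {x61, x62}, {1, 2} × {x60, x61, x62}, {1, 2, 3} × {x60, x62}, {1, 2, 3} × {x61, x62}, {2, 3} × {x60, x61, x62}, {1, 2, 3} × {x60, x61, x62}}; |τ_{X×Y}| = 70.

Enumerate products U × V with U ∈ τ_X, V ∈ τ_Y (deduplicated):
  ∅ × ∅ = {} (∅)
  {2} × {x61} = {(2,x61)}
  {2} × {x62} = {(2,x62)}
  {1, 2} × {x61} = {(1,x61), (2,x61)}
  {1, 2} × {x62} = {(1,x62), (2,x62)}
  {2} × {x60, x62} = {(2,x60), (2,x62)}
  {2} × {x61, x62} = {(2,x61), (2,x62)}
  {2, 3} × {x61} = {(2,x61), (3,x61)}
  {2, 3} × {x62} = {(2,x62), (3,x62)}
  {1, 2, 3} × {x61} = {(1,x61), (2,x61), (3,x61)}
  {1, 2, 3} × {x62} = {(1,x62), (2,x62), (3,x62)}
  {2} × {x60, x61, x62} = {(2,x60), (2,x61), (2,x62)}
  {1, 2} × {x60, x62} = {(1,x60), (1,x62), (2,x60), (2,x62)}
  {1, 2} × {x61, x62} = {(1,x61), (1,x62), (2,x61), (2,x62)}
  {2, 3} × {x60, x62} = {(2,x60), (2,x62), (3,x60), (3,x62)}
  {2, 3} × {x61, x62} = {(2,x61), (2,x62), (3,x61), (3,x62)}
  {1, 2} × {x60, x61, x62} = {(1,x60), (1,x61), (1,x62), (2,x60), (2,x61), (2,x62)}
  {1, 2, 3} × {x60, x62} = {(1,x60), (1,x62), (2,x60), (2,x62), (3,x60), (3,x62)}
  {1, 2, 3} × {x61, x62} = {(1,x61), (1,x62), (2,x61), (2,x62), (3,x61), (3,x62)}
  {2, 3} × {x60, x61, x62} = {(2,x60), (2,x61), (2,x62), (3,x60), (3,x61), (3,x62)}
  {1, 2, 3} × {x60, x61, x62} = {(1,x60), (1,x61), (1,x62), (2,x60), (2,x61), (2,x62), (3,x60), (3,x61), (3,x62)}
These 21 distinct sets form the basis B.
Close under arbitrary unions to get τ_{X×Y}; counting gives |τ_{X×Y}| = 70.


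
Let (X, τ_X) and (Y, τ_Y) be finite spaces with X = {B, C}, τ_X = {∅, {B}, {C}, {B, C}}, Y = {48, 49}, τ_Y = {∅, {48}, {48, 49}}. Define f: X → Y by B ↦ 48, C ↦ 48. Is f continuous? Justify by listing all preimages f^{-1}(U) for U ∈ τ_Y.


f IS continuous.

Compute f^{-1}(U) for each U ∈ τ_Y:
  U = ∅: f^{-1}(U) = ∅ ∈ τ_X ✓.
  U = {48}: f^{-1}(U) = {B, C} ∈ τ_X ✓.
  U = {48, 49}: f^{-1}(U) = {B, C} ∈ τ_X ✓.
Every preimage lies in τ_X, so f IS continuous.


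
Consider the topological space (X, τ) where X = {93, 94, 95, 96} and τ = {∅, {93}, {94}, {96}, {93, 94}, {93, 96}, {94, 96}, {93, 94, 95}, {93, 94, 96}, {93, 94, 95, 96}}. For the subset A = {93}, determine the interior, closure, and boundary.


int(A) = {93}, cl(A) = {93, 95}, ∂A = {95}.

Closed sets in (X, τ) are complements of opens:
  closed(X, τ) = {∅, {95}, {96}, {93, 95}, {94, 95}, {95, 96}, {93, 94, 95}, {93, 95, 96}, {94, 95, 96}, {93, 94, 95, 96}}.
int(A) = ⋃ {U ∈ τ : U ⊆ A}. Opens contained in A: ∅, {93}.
Taking the union of these: int(A) = {93}.
cl(A) = ⋂ {C closed : A ⊆ C}. Closed sets containing A: {93, 95}, {93, 94, 95}, {93, 95, 96}, {93, 94, 95, 96}.
Intersecting these: cl(A) = {93, 95}.
∂A = cl(A) ∖ int(A) = {93, 95} ∖ {93} = {95}.


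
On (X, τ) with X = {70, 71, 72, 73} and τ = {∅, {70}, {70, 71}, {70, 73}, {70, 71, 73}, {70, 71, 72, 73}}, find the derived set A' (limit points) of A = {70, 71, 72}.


A' = {71, 72, 73}

For each x ∈ X, list the open sets U ∈ τ with x ∈ U, then check whether U ∩ (A ∖ {x}) ≠ ∅ for every such U.
  x = 70: open {70} ∋ x has {70} ∩ (A ∖ {70}) = ∅, so x is NOT a limit point.
  x = 71: opens ∋ x are {70, 71}, {70, 71, 73}, {70, 71, 72, 73}; each meets A ∖ {71}, so x IS a limit point.
  x = 72: opens ∋ x are {70, 71, 72, 73}; each meets A ∖ {72}, so x IS a limit point.
  x = 73: opens ∋ x are {70, 73}, {70, 71, 73}, {70, 71, 72, 73}; each meets A ∖ {73}, so x IS a limit point.
Collecting: A' = {71, 72, 73}.


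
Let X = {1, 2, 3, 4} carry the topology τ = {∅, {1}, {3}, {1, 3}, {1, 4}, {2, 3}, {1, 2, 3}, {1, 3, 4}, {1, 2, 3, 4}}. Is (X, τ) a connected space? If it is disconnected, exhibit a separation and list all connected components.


(X, τ) is disconnected; components = [{1, 4}, {2, 3}].

Find clopen sets (U ∈ τ with X ∖ U ∈ τ):
  U = ∅, X ∖ U = {1, 2, 3, 4} — both open, so U is clopen.
  U = {1, 4}, X ∖ U = {2, 3} — both open, so U is clopen.
  U = {2, 3}, X ∖ U = {1, 4} — both open, so U is clopen.
  U = {1, 2, 3, 4}, X ∖ U = ∅ — both open, so U is clopen.
Nontrivial clopen(s) exist: e.g. {1, 4}. So (X, τ) is disconnected.
Compute connected components by grouping points that agree on all clopens:
  component: {1, 4}
  component: {2, 3}


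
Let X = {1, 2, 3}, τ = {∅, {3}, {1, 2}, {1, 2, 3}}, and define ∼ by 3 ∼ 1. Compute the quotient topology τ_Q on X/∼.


X/∼ = {[1=3], [2]}; |τ_Q| = 2.

Equivalence classes: [1=3], [2].
Quotient map π: X → X/∼ sends 1 ↦ [1=3], 2 ↦ [2], 3 ↦ [1=3].
For each subset V ⊆ X/∼, compute π^{-1}(V) ⊆ X and check whether π^{-1}(V) ∈ τ. V is open in τ_Q iff π^{-1}(V) ∈ τ.
  V = {}: π^{-1}(V) = ∅ ∈ τ ✓.
  V = {[1=3]}: π^{-1}(V) = {1, 3} ∉ τ ✗.
  V = {[2]}: π^{-1}(V) = {2} ∉ τ ✗.
  V = {[1=3], [2]}: π^{-1}(V) = {1, 2, 3} ∈ τ ✓.
Open sets in the quotient: τ_Q = {{}, {[1=3], [2]}} (2 elements).


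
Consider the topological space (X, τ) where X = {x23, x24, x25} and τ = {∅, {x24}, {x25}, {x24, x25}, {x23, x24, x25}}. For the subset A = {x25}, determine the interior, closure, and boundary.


int(A) = {x25}, cl(A) = {x23, x25}, ∂A = {x23}.

Closed sets in (X, τ) are complements of opens:
  closed(X, τ) = {∅, {x23}, {x23, x24}, {x23, x25}, {x23, x24, x25}}.
int(A) = ⋃ {U ∈ τ : U ⊆ A}. Opens contained in A: ∅, {x25}.
Taking the union of these: int(A) = {x25}.
cl(A) = ⋂ {C closed : A ⊆ C}. Closed sets containing A: {x23, x25}, {x23, x24, x25}.
Intersecting these: cl(A) = {x23, x25}.
∂A = cl(A) ∖ int(A) = {x23, x25} ∖ {x25} = {x23}.


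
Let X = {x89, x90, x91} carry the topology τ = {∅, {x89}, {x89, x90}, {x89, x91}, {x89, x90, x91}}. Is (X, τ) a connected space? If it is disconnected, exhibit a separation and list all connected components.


(X, τ) is connected.

Find clopen sets (U ∈ τ with X ∖ U ∈ τ):
  U = ∅, X ∖ U = {x89, x90, x91} — both open, so U is clopen.
  U = {x89, x90, x91}, X ∖ U = ∅ — both open, so U is clopen.
Only trivial clopens (∅ and X) exist, so (X, τ) is connected.
Compute connected components by grouping points that agree on all clopens:
  component: {x89, x90, x91}


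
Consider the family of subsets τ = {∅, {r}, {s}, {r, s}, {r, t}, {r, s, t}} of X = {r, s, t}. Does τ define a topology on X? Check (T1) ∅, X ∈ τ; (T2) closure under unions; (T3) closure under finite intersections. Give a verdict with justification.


τ IS a topology on X.

Axiom (T1): ∅ ∈ τ? Yes; X ∈ τ? Yes.
Axiom (T2/T3): check pairwise unions and intersections of members of τ.
All pairwise intersections and unions checked — each lies in τ. Therefore τ satisfies (T1), (T2), (T3): it IS a topology on X.


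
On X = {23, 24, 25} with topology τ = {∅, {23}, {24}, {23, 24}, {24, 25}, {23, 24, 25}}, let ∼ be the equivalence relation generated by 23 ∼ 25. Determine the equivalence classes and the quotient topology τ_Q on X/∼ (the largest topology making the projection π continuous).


X/∼ = {[23=25], [24]}; |τ_Q| = 3.

Equivalence classes: [23=25], [24].
Quotient map π: X → X/∼ sends 23 ↦ [23=25], 24 ↦ [24], 25 ↦ [23=25].
For each subset V ⊆ X/∼, compute π^{-1}(V) ⊆ X and check whether π^{-1}(V) ∈ τ. V is open in τ_Q iff π^{-1}(V) ∈ τ.
  V = {}: π^{-1}(V) = ∅ ∈ τ ✓.
  V = {[23=25]}: π^{-1}(V) = {23, 25} ∉ τ ✗.
  V = {[24]}: π^{-1}(V) = {24} ∈ τ ✓.
  V = {[23=25], [24]}: π^{-1}(V) = {23, 24, 25} ∈ τ ✓.
Open sets in the quotient: τ_Q = {{}, {[24]}, {[23=25], [24]}} (3 elements).


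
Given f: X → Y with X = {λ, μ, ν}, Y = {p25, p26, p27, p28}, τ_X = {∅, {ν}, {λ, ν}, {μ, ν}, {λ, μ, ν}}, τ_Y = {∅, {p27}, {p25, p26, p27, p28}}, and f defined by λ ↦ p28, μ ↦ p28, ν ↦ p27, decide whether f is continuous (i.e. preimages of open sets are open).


f IS continuous.

Compute f^{-1}(U) for each U ∈ τ_Y:
  U = ∅: f^{-1}(U) = ∅ ∈ τ_X ✓.
  U = {p27}: f^{-1}(U) = {ν} ∈ τ_X ✓.
  U = {p25, p26, p27, p28}: f^{-1}(U) = {λ, μ, ν} ∈ τ_X ✓.
Every preimage lies in τ_X, so f IS continuous.


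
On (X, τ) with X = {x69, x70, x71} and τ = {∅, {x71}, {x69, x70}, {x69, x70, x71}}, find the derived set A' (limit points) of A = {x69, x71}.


A' = {x70}

For each x ∈ X, list the open sets U ∈ τ with x ∈ U, then check whether U ∩ (A ∖ {x}) ≠ ∅ for every such U.
  x = x69: open {x69, x70} ∋ x has {x69, x70} ∩ (A ∖ {x69}) = ∅, so x is NOT a limit point.
  x = x70: opens ∋ x are {x69, x70}, {x69, x70, x71}; each meets A ∖ {x70}, so x IS a limit point.
  x = x71: open {x71} ∋ x has {x71} ∩ (A ∖ {x71}) = ∅, so x is NOT a limit point.
Collecting: A' = {x70}.


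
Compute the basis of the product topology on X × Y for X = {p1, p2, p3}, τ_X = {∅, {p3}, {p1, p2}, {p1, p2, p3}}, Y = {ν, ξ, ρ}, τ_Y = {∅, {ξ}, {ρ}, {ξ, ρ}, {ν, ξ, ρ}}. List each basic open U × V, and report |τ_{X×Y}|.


Basis B = {∅ × ∅, {p3} × {ξ}, {p3} × {ρ}, {p1, p2} × {ξ}, {p1, p2} × {ρ}, {p3} × {ξ, ρ}, {p1, p2, p3} × {ξ}, {p1, p2, p3} × {ρ}, {p3} × {ν, ξ, ρ}, {p1, p2} × {ξ, ρ}, {p1, p2} × {ν, ξ, ρ}, {p1, p2, p3} × {ξ, ρ}, {p1, p2, p3} × {ν, ξ, ρ}}; |τ_{X×Y}| = 25.

Enumerate products U × V with U ∈ τ_X, V ∈ τ_Y (deduplicated):
  ∅ × ∅ = {} (∅)
  {p3} × {ξ} = {(p3,ξ)}
  {p3} × {ρ} = {(p3,ρ)}
  {p1, p2} × {ξ} = {(p1,ξ), (p2,ξ)}
  {p1, p2} × {ρ} = {(p1,ρ), (p2,ρ)}
  {p3} × {ξ, ρ} = {(p3,ξ), (p3,ρ)}
  {p1, p2, p3} × {ξ} = {(p1,ξ), (p2,ξ), (p3,ξ)}
  {p1, p2, p3} × {ρ} = {(p1,ρ), (p2,ρ), (p3,ρ)}
  {p3} × {ν, ξ, ρ} = {(p3,ν), (p3,ξ), (p3,ρ)}
  {p1, p2} × {ξ, ρ} = {(p1,ξ), (p1,ρ), (p2,ξ), (p2,ρ)}
  {p1, p2} × {ν, ξ, ρ} = {(p1,ν), (p1,ξ), (p1,ρ), (p2,ν), (p2,ξ), (p2,ρ)}
  {p1, p2, p3} × {ξ, ρ} = {(p1,ξ), (p1,ρ), (p2,ξ), (p2,ρ), (p3,ξ), (p3,ρ)}
  {p1, p2, p3} × {ν, ξ, ρ} = {(p1,ν), (p1,ξ), (p1,ρ), (p2,ν), (p2,ξ), (p2,ρ), (p3,ν), (p3,ξ), (p3,ρ)}
These 13 distinct sets form the basis B.
Close under arbitrary unions to get τ_{X×Y}; counting gives |τ_{X×Y}| = 25.


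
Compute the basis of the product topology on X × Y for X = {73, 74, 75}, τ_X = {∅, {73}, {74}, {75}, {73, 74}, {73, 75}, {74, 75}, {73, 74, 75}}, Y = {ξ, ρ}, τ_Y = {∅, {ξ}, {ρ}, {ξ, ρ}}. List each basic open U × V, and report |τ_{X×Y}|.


Basis B = {∅ × ∅, {73} × {ξ}, {73} × {ρ}, {74} × {ξ}, {74} × {ρ}, {75} × {ξ}, {75} × {ρ}, {73} × {ξ, ρ}, {73, 74} × {ξ}, {73, 75} × {ξ}, {73, 74} × {ρ}, {73, 75} × {ρ}, {74} × {ξ, ρ}, {74, 75} × {ξ}, {74, 75} × {ρ}, {75} × {ξ, ρ}, {73, 74, 75} × {ξ}, {73, 74, 75} × {ρ}, {73, 74} × {ξ, ρ}, {73, 75} × {ξ, ρ}, {74, 75} × {ξ, ρ}, {73, 74, 75} × {ξ, ρ}}; |τ_{X×Y}| = 64.

Enumerate products U × V with U ∈ τ_X, V ∈ τ_Y (deduplicated):
  ∅ × ∅ = {} (∅)
  {73} × {ξ} = {(73,ξ)}
  {73} × {ρ} = {(73,ρ)}
  {74} × {ξ} = {(74,ξ)}
  {74} × {ρ} = {(74,ρ)}
  {75} × {ξ} = {(75,ξ)}
  {75} × {ρ} = {(75,ρ)}
  {73} × {ξ, ρ} = {(73,ξ), (73,ρ)}
  {73, 74} × {ξ} = {(73,ξ), (74,ξ)}
  {73, 75} × {ξ} = {(73,ξ), (75,ξ)}
  {73, 74} × {ρ} = {(73,ρ), (74,ρ)}
  {73, 75} × {ρ} = {(73,ρ), (75,ρ)}
  {74} × {ξ, ρ} = {(74,ξ), (74,ρ)}
  {74, 75} × {ξ} = {(74,ξ), (75,ξ)}
  {74, 75} × {ρ} = {(74,ρ), (75,ρ)}
  {75} × {ξ, ρ} = {(75,ξ), (75,ρ)}
  {73, 74, 75} × {ξ} = {(73,ξ), (74,ξ), (75,ξ)}
  {73, 74, 75} × {ρ} = {(73,ρ), (74,ρ), (75,ρ)}
  {73, 74} × {ξ, ρ} = {(73,ξ), (73,ρ), (74,ξ), (74,ρ)}
  {73, 75} × {ξ, ρ} = {(73,ξ), (73,ρ), (75,ξ), (75,ρ)}
  {74, 75} × {ξ, ρ} = {(74,ξ), (74,ρ), (75,ξ), (75,ρ)}
  {73, 74, 75} × {ξ, ρ} = {(73,ξ), (73,ρ), (74,ξ), (74,ρ), (75,ξ), (75,ρ)}
These 22 distinct sets form the basis B.
Close under arbitrary unions to get τ_{X×Y}; counting gives |τ_{X×Y}| = 64.


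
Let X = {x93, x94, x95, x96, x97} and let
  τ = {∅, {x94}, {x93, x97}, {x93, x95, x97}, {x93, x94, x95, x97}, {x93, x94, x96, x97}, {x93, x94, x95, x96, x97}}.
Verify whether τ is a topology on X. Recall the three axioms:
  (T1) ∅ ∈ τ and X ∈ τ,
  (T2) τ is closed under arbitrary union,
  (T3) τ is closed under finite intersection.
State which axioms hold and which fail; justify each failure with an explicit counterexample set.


τ is NOT a topology on X.

Axiom (T1): ∅ ∈ τ? Yes; X ∈ τ? Yes.
Axiom (T2/T3): check pairwise unions and intersections of members of τ.
Counterexample for (T2): {x94} ∪ {x93, x97} = {x93, x94, x97} ∉ τ. Therefore τ is NOT a topology.


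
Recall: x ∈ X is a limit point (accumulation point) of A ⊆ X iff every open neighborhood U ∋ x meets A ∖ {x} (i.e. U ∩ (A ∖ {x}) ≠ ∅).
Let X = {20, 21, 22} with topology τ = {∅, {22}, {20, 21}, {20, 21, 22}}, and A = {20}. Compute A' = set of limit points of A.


A' = {21}

For each x ∈ X, list the open sets U ∈ τ with x ∈ U, then check whether U ∩ (A ∖ {x}) ≠ ∅ for every such U.
  x = 20: open {20, 21} ∋ x has {20, 21} ∩ (A ∖ {20}) = ∅, so x is NOT a limit point.
  x = 21: opens ∋ x are {20, 21}, {20, 21, 22}; each meets A ∖ {21}, so x IS a limit point.
  x = 22: open {22} ∋ x has {22} ∩ (A ∖ {22}) = ∅, so x is NOT a limit point.
Collecting: A' = {21}.


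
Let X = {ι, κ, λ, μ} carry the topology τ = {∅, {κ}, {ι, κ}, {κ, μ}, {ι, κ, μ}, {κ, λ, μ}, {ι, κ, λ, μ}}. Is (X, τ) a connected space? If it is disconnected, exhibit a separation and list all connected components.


(X, τ) is connected.

Find clopen sets (U ∈ τ with X ∖ U ∈ τ):
  U = ∅, X ∖ U = {ι, κ, λ, μ} — both open, so U is clopen.
  U = {ι, κ, λ, μ}, X ∖ U = ∅ — both open, so U is clopen.
Only trivial clopens (∅ and X) exist, so (X, τ) is connected.
Compute connected components by grouping points that agree on all clopens:
  component: {ι, κ, λ, μ}


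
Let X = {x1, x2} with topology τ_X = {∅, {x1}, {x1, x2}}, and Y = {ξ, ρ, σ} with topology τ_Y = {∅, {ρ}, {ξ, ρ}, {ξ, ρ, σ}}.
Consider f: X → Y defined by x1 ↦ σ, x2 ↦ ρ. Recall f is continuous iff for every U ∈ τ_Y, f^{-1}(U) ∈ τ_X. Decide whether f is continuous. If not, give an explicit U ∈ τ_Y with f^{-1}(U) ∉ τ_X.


f is NOT continuous.

Compute f^{-1}(U) for each U ∈ τ_Y:
  U = ∅: f^{-1}(U) = ∅ ∈ τ_X ✓.
  U = {ρ}: f^{-1}(U) = {x2} ∉ τ_X ✗.
  U = {ξ, ρ}: f^{-1}(U) = {x2} ∉ τ_X ✗.
  U = {ξ, ρ, σ}: f^{-1}(U) = {x1, x2} ∈ τ_X ✓.
Found U = {ρ} with f^{-1}(U) = {x2} not in τ_X. Therefore f is NOT continuous.


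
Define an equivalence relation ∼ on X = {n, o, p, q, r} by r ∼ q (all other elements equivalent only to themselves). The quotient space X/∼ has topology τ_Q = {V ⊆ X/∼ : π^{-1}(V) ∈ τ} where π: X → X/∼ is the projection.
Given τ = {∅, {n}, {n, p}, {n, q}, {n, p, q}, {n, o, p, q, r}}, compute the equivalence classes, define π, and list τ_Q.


X/∼ = {[n], [o], [p], [q=r]}; |τ_Q| = 4.

Equivalence classes: [n], [o], [p], [q=r].
Quotient map π: X → X/∼ sends n ↦ [n], o ↦ [o], p ↦ [p], q ↦ [q=r], r ↦ [q=r].
For each subset V ⊆ X/∼, compute π^{-1}(V) ⊆ X and check whether π^{-1}(V) ∈ τ. V is open in τ_Q iff π^{-1}(V) ∈ τ.
  V = {}: π^{-1}(V) = ∅ ∈ τ ✓.
  V = {[n]}: π^{-1}(V) = {n} ∈ τ ✓.
  V = {[o]}: π^{-1}(V) = {o} ∉ τ ✗.
  V = {[n], [o]}: π^{-1}(V) = {n, o} ∉ τ ✗.
  V = {[p]}: π^{-1}(V) = {p} ∉ τ ✗.
  V = {[n], [p]}: π^{-1}(V) = {n, p} ∈ τ ✓.
  V = {[o], [p]}: π^{-1}(V) = {o, p} ∉ τ ✗.
  V = {[n], [o], [p]}: π^{-1}(V) = {n, o, p} ∉ τ ✗.
  V = {[q=r]}: π^{-1}(V) = {q, r} ∉ τ ✗.
  V = {[n], [q=r]}: π^{-1}(V) = {n, q, r} ∉ τ ✗.
  V = {[o], [q=r]}: π^{-1}(V) = {o, q, r} ∉ τ ✗.
  V = {[n], [o], [q=r]}: π^{-1}(V) = {n, o, q, r} ∉ τ ✗.
  V = {[p], [q=r]}: π^{-1}(V) = {p, q, r} ∉ τ ✗.
  V = {[n], [p], [q=r]}: π^{-1}(V) = {n, p, q, r} ∉ τ ✗.
  V = {[o], [p], [q=r]}: π^{-1}(V) = {o, p, q, r} ∉ τ ✗.
  V = {[n], [o], [p], [q=r]}: π^{-1}(V) = {n, o, p, q, r} ∈ τ ✓.
Open sets in the quotient: τ_Q = {{}, {[n]}, {[n], [p]}, {[n], [o], [p], [q=r]}} (4 elements).


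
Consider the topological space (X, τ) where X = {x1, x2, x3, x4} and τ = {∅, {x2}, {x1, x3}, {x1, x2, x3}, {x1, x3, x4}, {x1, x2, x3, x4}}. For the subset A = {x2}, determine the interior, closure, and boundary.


int(A) = {x2}, cl(A) = {x2}, ∂A = ∅.

Closed sets in (X, τ) are complements of opens:
  closed(X, τ) = {∅, {x2}, {x4}, {x2, x4}, {x1, x3, x4}, {x1, x2, x3, x4}}.
int(A) = ⋃ {U ∈ τ : U ⊆ A}. Opens contained in A: ∅, {x2}.
Taking the union of these: int(A) = {x2}.
cl(A) = ⋂ {C closed : A ⊆ C}. Closed sets containing A: {x2}, {x2, x4}, {x1, x2, x3, x4}.
Intersecting these: cl(A) = {x2}.
∂A = cl(A) ∖ int(A) = {x2} ∖ {x2} = ∅.


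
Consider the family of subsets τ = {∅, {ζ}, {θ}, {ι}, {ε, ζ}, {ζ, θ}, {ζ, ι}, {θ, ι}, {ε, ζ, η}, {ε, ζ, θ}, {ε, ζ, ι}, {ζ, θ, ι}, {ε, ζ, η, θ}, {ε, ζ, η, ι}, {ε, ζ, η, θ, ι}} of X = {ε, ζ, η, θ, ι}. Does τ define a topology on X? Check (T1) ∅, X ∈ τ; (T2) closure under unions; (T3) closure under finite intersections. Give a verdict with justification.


τ is NOT a topology on X.

Axiom (T1): ∅ ∈ τ? Yes; X ∈ τ? Yes.
Axiom (T2/T3): check pairwise unions and intersections of members of τ.
Counterexample for (T2): {θ} ∪ {ε, ζ, ι} = {ε, ζ, θ, ι} ∉ τ. Therefore τ is NOT a topology.


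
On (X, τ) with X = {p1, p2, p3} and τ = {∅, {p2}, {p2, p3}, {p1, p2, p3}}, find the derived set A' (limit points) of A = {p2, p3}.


A' = {p1, p3}

For each x ∈ X, list the open sets U ∈ τ with x ∈ U, then check whether U ∩ (A ∖ {x}) ≠ ∅ for every such U.
  x = p1: opens ∋ x are {p1, p2, p3}; each meets A ∖ {p1}, so x IS a limit point.
  x = p2: open {p2} ∋ x has {p2} ∩ (A ∖ {p2}) = ∅, so x is NOT a limit point.
  x = p3: opens ∋ x are {p2, p3}, {p1, p2, p3}; each meets A ∖ {p3}, so x IS a limit point.
Collecting: A' = {p1, p3}.


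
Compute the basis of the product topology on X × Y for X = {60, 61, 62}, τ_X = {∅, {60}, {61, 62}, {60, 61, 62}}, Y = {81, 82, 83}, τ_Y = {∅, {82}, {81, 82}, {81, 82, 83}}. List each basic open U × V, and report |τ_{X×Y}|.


Basis B = {∅ × ∅, {60} × {82}, {60} × {81, 82}, {61, 62} × {82}, {60} × {81, 82, 83}, {60, 61, 62} × {82}, {61, 62} × {81, 82}, {60, 61, 62} × {81, 82}, {61, 62} × {81, 82, 83}, {60, 61, 62} × {81, 82, 83}}; |τ_{X×Y}| = 16.

Enumerate products U × V with U ∈ τ_X, V ∈ τ_Y (deduplicated):
  ∅ × ∅ = {} (∅)
  {60} × {82} = {(60,82)}
  {60} × {81, 82} = {(60,81), (60,82)}
  {61, 62} × {82} = {(61,82), (62,82)}
  {60} × {81, 82, 83} = {(60,81), (60,82), (60,83)}
  {60, 61, 62} × {82} = {(60,82), (61,82), (62,82)}
  {61, 62} × {81, 82} = {(61,81), (61,82), (62,81), (62,82)}
  {60, 61, 62} × {81, 82} = {(60,81), (60,82), (61,81), (61,82), (62,81), (62,82)}
  {61, 62} × {81, 82, 83} = {(61,81), (61,82), (61,83), (62,81), (62,82), (62,83)}
  {60, 61, 62} × {81, 82, 83} = {(60,81), (60,82), (60,83), (61,81), (61,82), (61,83), (62,81), (62,82), (62,83)}
These 10 distinct sets form the basis B.
Close under arbitrary unions to get τ_{X×Y}; counting gives |τ_{X×Y}| = 16.


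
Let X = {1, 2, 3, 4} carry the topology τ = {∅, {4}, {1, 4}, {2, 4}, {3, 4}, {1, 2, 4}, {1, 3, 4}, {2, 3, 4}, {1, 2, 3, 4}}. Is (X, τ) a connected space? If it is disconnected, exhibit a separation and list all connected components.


(X, τ) is connected.

Find clopen sets (U ∈ τ with X ∖ U ∈ τ):
  U = ∅, X ∖ U = {1, 2, 3, 4} — both open, so U is clopen.
  U = {1, 2, 3, 4}, X ∖ U = ∅ — both open, so U is clopen.
Only trivial clopens (∅ and X) exist, so (X, τ) is connected.
Compute connected components by grouping points that agree on all clopens:
  component: {1, 2, 3, 4}


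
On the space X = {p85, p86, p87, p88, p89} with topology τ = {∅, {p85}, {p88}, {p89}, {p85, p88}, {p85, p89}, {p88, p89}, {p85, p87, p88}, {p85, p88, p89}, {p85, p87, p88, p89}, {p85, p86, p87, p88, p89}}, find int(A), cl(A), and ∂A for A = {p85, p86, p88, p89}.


int(A) = {p85, p88, p89}, cl(A) = {p85, p86, p87, p88, p89}, ∂A = {p86, p87}.

Closed sets in (X, τ) are complements of opens:
  closed(X, τ) = {∅, {p86}, {p86, p87}, {p86, p89}, {p85, p86, p87}, {p86, p87, p88}, {p86, p87, p89}, {p85, p86, p87, p88}, {p85, p86, p87, p89}, {p86, p87, p88, p89}, {p85, p86, p87, p88, p89}}.
int(A) = ⋃ {U ∈ τ : U ⊆ A}. Opens contained in A: ∅, {p85}, {p88}, {p89}, {p85, p88}, {p85, p89}, {p88, p89}, {p85, p88, p89}.
Taking the union of these: int(A) = {p85, p88, p89}.
cl(A) = ⋂ {C closed : A ⊆ C}. Closed sets containing A: {p85, p86, p87, p88, p89}.
Intersecting these: cl(A) = {p85, p86, p87, p88, p89}.
∂A = cl(A) ∖ int(A) = {p85, p86, p87, p88, p89} ∖ {p85, p88, p89} = {p86, p87}.


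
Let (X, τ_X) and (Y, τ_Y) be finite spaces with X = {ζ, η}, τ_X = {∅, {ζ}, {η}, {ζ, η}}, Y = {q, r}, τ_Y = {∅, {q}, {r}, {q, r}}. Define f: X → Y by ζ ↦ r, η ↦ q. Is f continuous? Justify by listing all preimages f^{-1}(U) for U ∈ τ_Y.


f IS continuous.

Compute f^{-1}(U) for each U ∈ τ_Y:
  U = ∅: f^{-1}(U) = ∅ ∈ τ_X ✓.
  U = {q}: f^{-1}(U) = {η} ∈ τ_X ✓.
  U = {r}: f^{-1}(U) = {ζ} ∈ τ_X ✓.
  U = {q, r}: f^{-1}(U) = {ζ, η} ∈ τ_X ✓.
Every preimage lies in τ_X, so f IS continuous.


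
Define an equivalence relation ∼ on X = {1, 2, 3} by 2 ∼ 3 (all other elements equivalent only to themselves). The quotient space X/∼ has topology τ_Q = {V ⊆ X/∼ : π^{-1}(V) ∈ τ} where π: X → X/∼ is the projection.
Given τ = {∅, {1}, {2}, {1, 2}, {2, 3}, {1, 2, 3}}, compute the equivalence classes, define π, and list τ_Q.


X/∼ = {[1], [2=3]}; |τ_Q| = 4.

Equivalence classes: [1], [2=3].
Quotient map π: X → X/∼ sends 1 ↦ [1], 2 ↦ [2=3], 3 ↦ [2=3].
For each subset V ⊆ X/∼, compute π^{-1}(V) ⊆ X and check whether π^{-1}(V) ∈ τ. V is open in τ_Q iff π^{-1}(V) ∈ τ.
  V = {}: π^{-1}(V) = ∅ ∈ τ ✓.
  V = {[1]}: π^{-1}(V) = {1} ∈ τ ✓.
  V = {[2=3]}: π^{-1}(V) = {2, 3} ∈ τ ✓.
  V = {[1], [2=3]}: π^{-1}(V) = {1, 2, 3} ∈ τ ✓.
Open sets in the quotient: τ_Q = {{}, {[1]}, {[2=3]}, {[1], [2=3]}} (4 elements).


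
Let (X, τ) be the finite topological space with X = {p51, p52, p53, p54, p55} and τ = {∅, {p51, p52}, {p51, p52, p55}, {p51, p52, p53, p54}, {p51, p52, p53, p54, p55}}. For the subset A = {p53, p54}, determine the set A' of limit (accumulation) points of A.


A' = {p53, p54}

For each x ∈ X, list the open sets U ∈ τ with x ∈ U, then check whether U ∩ (A ∖ {x}) ≠ ∅ for every such U.
  x = p51: open {p51, p52} ∋ x has {p51, p52} ∩ (A ∖ {p51}) = ∅, so x is NOT a limit point.
  x = p52: open {p51, p52} ∋ x has {p51, p52} ∩ (A ∖ {p52}) = ∅, so x is NOT a limit point.
  x = p53: opens ∋ x are {p51, p52, p53, p54}, {p51, p52, p53, p54, p55}; each meets A ∖ {p53}, so x IS a limit point.
  x = p54: opens ∋ x are {p51, p52, p53, p54}, {p51, p52, p53, p54, p55}; each meets A ∖ {p54}, so x IS a limit point.
  x = p55: open {p51, p52, p55} ∋ x has {p51, p52, p55} ∩ (A ∖ {p55}) = ∅, so x is NOT a limit point.
Collecting: A' = {p53, p54}.


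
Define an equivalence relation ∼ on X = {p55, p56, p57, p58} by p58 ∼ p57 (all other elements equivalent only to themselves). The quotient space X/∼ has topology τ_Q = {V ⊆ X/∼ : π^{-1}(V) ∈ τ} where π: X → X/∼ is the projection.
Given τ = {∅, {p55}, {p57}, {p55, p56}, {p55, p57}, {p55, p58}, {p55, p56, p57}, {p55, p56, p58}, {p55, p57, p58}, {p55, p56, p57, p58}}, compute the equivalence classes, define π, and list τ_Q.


X/∼ = {[p55], [p56], [p57=p58]}; |τ_Q| = 5.

Equivalence classes: [p55], [p56], [p57=p58].
Quotient map π: X → X/∼ sends p55 ↦ [p55], p56 ↦ [p56], p57 ↦ [p57=p58], p58 ↦ [p57=p58].
For each subset V ⊆ X/∼, compute π^{-1}(V) ⊆ X and check whether π^{-1}(V) ∈ τ. V is open in τ_Q iff π^{-1}(V) ∈ τ.
  V = {}: π^{-1}(V) = ∅ ∈ τ ✓.
  V = {[p55]}: π^{-1}(V) = {p55} ∈ τ ✓.
  V = {[p56]}: π^{-1}(V) = {p56} ∉ τ ✗.
  V = {[p55], [p56]}: π^{-1}(V) = {p55, p56} ∈ τ ✓.
  V = {[p57=p58]}: π^{-1}(V) = {p57, p58} ∉ τ ✗.
  V = {[p55], [p57=p58]}: π^{-1}(V) = {p55, p57, p58} ∈ τ ✓.
  V = {[p56], [p57=p58]}: π^{-1}(V) = {p56, p57, p58} ∉ τ ✗.
  V = {[p55], [p56], [p57=p58]}: π^{-1}(V) = {p55, p56, p57, p58} ∈ τ ✓.
Open sets in the quotient: τ_Q = {{}, {[p55]}, {[p55], [p56]}, {[p55], [p57=p58]}, {[p55], [p56], [p57=p58]}} (5 elements).


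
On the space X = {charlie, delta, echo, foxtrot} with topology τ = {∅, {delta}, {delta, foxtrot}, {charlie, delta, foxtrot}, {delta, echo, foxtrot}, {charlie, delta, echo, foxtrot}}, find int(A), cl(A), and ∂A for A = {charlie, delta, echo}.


int(A) = {delta}, cl(A) = {charlie, delta, echo, foxtrot}, ∂A = {charlie, echo, foxtrot}.

Closed sets in (X, τ) are complements of opens:
  closed(X, τ) = {∅, {charlie}, {echo}, {charlie, echo}, {charlie, echo, foxtrot}, {charlie, delta, echo, foxtrot}}.
int(A) = ⋃ {U ∈ τ : U ⊆ A}. Opens contained in A: ∅, {delta}.
Taking the union of these: int(A) = {delta}.
cl(A) = ⋂ {C closed : A ⊆ C}. Closed sets containing A: {charlie, delta, echo, foxtrot}.
Intersecting these: cl(A) = {charlie, delta, echo, foxtrot}.
∂A = cl(A) ∖ int(A) = {charlie, delta, echo, foxtrot} ∖ {delta} = {charlie, echo, foxtrot}.


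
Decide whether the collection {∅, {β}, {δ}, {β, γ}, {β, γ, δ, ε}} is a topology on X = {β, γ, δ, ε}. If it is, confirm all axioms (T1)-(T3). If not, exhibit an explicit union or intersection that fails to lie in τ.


τ is NOT a topology on X.

Axiom (T1): ∅ ∈ τ? Yes; X ∈ τ? Yes.
Axiom (T2/T3): check pairwise unions and intersections of members of τ.
Counterexample for (T2): {β} ∪ {δ} = {β, δ} ∉ τ. Therefore τ is NOT a topology.


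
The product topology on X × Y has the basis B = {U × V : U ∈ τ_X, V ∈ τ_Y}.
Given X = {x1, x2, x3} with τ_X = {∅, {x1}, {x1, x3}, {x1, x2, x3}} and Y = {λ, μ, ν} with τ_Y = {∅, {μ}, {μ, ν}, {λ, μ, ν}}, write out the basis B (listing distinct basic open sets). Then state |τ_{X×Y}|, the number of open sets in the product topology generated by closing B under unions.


Basis B = {∅ × ∅, {x1} × {μ}, {x1} × {μ, ν}, {x1, x3} × {μ}, {x1} × {λ, μ, ν}, {x1, x2, x3} × {μ}, {x1, x3} × {μ, ν}, {x1, x3} × {λ, μ, ν}, {x1, x2, x3} × {μ, ν}, {x1, x2, x3} × {λ, μ, ν}}; |τ_{X×Y}| = 20.

Enumerate products U × V with U ∈ τ_X, V ∈ τ_Y (deduplicated):
  ∅ × ∅ = {} (∅)
  {x1} × {μ} = {(x1,μ)}
  {x1} × {μ, ν} = {(x1,μ), (x1,ν)}
  {x1, x3} × {μ} = {(x1,μ), (x3,μ)}
  {x1} × {λ, μ, ν} = {(x1,λ), (x1,μ), (x1,ν)}
  {x1, x2, x3} × {μ} = {(x1,μ), (x2,μ), (x3,μ)}
  {x1, x3} × {μ, ν} = {(x1,μ), (x1,ν), (x3,μ), (x3,ν)}
  {x1, x3} × {λ, μ, ν} = {(x1,λ), (x1,μ), (x1,ν), (x3,λ), (x3,μ), (x3,ν)}
  {x1, x2, x3} × {μ, ν} = {(x1,μ), (x1,ν), (x2,μ), (x2,ν), (x3,μ), (x3,ν)}
  {x1, x2, x3} × {λ, μ, ν} = {(x1,λ), (x1,μ), (x1,ν), (x2,λ), (x2,μ), (x2,ν), (x3,λ), (x3,μ), (x3,ν)}
These 10 distinct sets form the basis B.
Close under arbitrary unions to get τ_{X×Y}; counting gives |τ_{X×Y}| = 20.


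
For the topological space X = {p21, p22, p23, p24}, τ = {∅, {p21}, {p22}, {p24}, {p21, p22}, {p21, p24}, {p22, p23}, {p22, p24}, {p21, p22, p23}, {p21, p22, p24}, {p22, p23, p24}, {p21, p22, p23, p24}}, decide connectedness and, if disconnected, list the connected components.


(X, τ) is disconnected; components = [{p21}, {p24}, {p22, p23}].

Find clopen sets (U ∈ τ with X ∖ U ∈ τ):
  U = ∅, X ∖ U = {p21, p22, p23, p24} — both open, so U is clopen.
  U = {p21}, X ∖ U = {p22, p23, p24} — both open, so U is clopen.
  U = {p24}, X ∖ U = {p21, p22, p23} — both open, so U is clopen.
  U = {p21, p24}, X ∖ U = {p22, p23} — both open, so U is clopen.
  U = {p22, p23}, X ∖ U = {p21, p24} — both open, so U is clopen.
  U = {p21, p22, p23}, X ∖ U = {p24} — both open, so U is clopen.
  U = {p22, p23, p24}, X ∖ U = {p21} — both open, so U is clopen.
  U = {p21, p22, p23, p24}, X ∖ U = ∅ — both open, so U is clopen.
Nontrivial clopen(s) exist: e.g. {p22, p23, p24}. So (X, τ) is disconnected.
Compute connected components by grouping points that agree on all clopens:
  component: {p21}
  component: {p24}
  component: {p22, p23}


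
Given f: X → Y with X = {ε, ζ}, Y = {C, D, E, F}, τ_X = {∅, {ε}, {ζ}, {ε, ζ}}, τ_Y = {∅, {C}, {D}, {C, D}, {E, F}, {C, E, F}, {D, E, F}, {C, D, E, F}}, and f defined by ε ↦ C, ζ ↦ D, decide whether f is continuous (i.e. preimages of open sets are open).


f IS continuous.

Compute f^{-1}(U) for each U ∈ τ_Y:
  U = ∅: f^{-1}(U) = ∅ ∈ τ_X ✓.
  U = {C}: f^{-1}(U) = {ε} ∈ τ_X ✓.
  U = {D}: f^{-1}(U) = {ζ} ∈ τ_X ✓.
  U = {C, D}: f^{-1}(U) = {ε, ζ} ∈ τ_X ✓.
  U = {E, F}: f^{-1}(U) = ∅ ∈ τ_X ✓.
  U = {C, E, F}: f^{-1}(U) = {ε} ∈ τ_X ✓.
  U = {D, E, F}: f^{-1}(U) = {ζ} ∈ τ_X ✓.
  U = {C, D, E, F}: f^{-1}(U) = {ε, ζ} ∈ τ_X ✓.
Every preimage lies in τ_X, so f IS continuous.


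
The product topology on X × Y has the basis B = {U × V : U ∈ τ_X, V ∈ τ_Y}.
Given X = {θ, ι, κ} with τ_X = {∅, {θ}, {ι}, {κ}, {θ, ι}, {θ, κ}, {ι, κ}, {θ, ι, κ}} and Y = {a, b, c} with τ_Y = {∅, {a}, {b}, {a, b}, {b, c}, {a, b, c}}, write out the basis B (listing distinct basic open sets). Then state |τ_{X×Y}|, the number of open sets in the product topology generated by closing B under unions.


Basis B = {∅ × ∅, {θ} × {a}, {θ} × {b}, {ι} × {a}, {ι} × {b}, {κ} × {a}, {κ} × {b}, {θ} × {a, b}, {θ, ι} × {a}, {θ, κ} × {a}, {θ} × {b, c}, {θ, ι} × {b}, {θ, κ} × {b}, {ι} × {a, b}, {ι, κ} × {a}, {ι} × {b, c}, {ι, κ} × {b}, {κ} × {a, b}, {κ} × {b, c}, {θ} × {a, b, c}, {θ, ι, κ} × {a}, {θ, ι, κ} × {b}, {ι} × {a, b, c}, {κ} × {a, b, c}, {θ, ι} × {a, b}, {θ, κ} × {a, b}, {θ, ι} × {b, c}, {θ, κ} × {b, c}, {ι, κ} × {a, b}, {ι, κ} × {b, c}, {θ, ι} × {a, b, c}, {θ, κ} × {a, b, c}, {θ, ι, κ} × {a, b}, {θ, ι, κ} × {b, c}, {ι, κ} × {a, b, c}, {θ, ι, κ} × {a, b, c}}; |τ_{X×Y}| = 216.

Enumerate products U × V with U ∈ τ_X, V ∈ τ_Y (deduplicated):
  ∅ × ∅ = {} (∅)
  {θ} × {a} = {(θ,a)}
  {θ} × {b} = {(θ,b)}
  {ι} × {a} = {(ι,a)}
  {ι} × {b} = {(ι,b)}
  {κ} × {a} = {(κ,a)}
  {κ} × {b} = {(κ,b)}
  {θ} × {a, b} = {(θ,a), (θ,b)}
  {θ, ι} × {a} = {(θ,a), (ι,a)}
  {θ, κ} × {a} = {(θ,a), (κ,a)}
  {θ} × {b, c} = {(θ,b), (θ,c)}
  {θ, ι} × {b} = {(θ,b), (ι,b)}
  {θ, κ} × {b} = {(θ,b), (κ,b)}
  {ι} × {a, b} = {(ι,a), (ι,b)}
  {ι, κ} × {a} = {(ι,a), (κ,a)}
  {ι} × {b, c} = {(ι,b), (ι,c)}
  {ι, κ} × {b} = {(ι,b), (κ,b)}
  {κ} × {a, b} = {(κ,a), (κ,b)}
  {κ} × {b, c} = {(κ,b), (κ,c)}
  {θ} × {a, b, c} = {(θ,a), (θ,b), (θ,c)}
  {θ, ι, κ} × {a} = {(θ,a), (ι,a), (κ,a)}
  {θ, ι, κ} × {b} = {(θ,b), (ι,b), (κ,b)}
  {ι} × {a, b, c} = {(ι,a), (ι,b), (ι,c)}
  {κ} × {a, b, c} = {(κ,a), (κ,b), (κ,c)}
  {θ, ι} × {a, b} = {(θ,a), (θ,b), (ι,a), (ι,b)}
  {θ, κ} × {a, b} = {(θ,a), (θ,b), (κ,a), (κ,b)}
  {θ, ι} × {b, c} = {(θ,b), (θ,c), (ι,b), (ι,c)}
  {θ, κ} × {b, c} = {(θ,b), (θ,c), (κ,b), (κ,c)}
  {ι, κ} × {a, b} = {(ι,a), (ι,b), (κ,a), (κ,b)}
  {ι, κ} × {b, c} = {(ι,b), (ι,c), (κ,b), (κ,c)}
  {θ, ι} × {a, b, c} = {(θ,a), (θ,b), (θ,c), (ι,a), (ι,b), (ι,c)}
  {θ, κ} × {a, b, c} = {(θ,a), (θ,b), (θ,c), (κ,a), (κ,b), (κ,c)}
  {θ, ι, κ} × {a, b} = {(θ,a), (θ,b), (ι,a), (ι,b), (κ,a), (κ,b)}
  {θ, ι, κ} × {b, c} = {(θ,b), (θ,c), (ι,b), (ι,c), (κ,b), (κ,c)}
  {ι, κ} × {a, b, c} = {(ι,a), (ι,b), (ι,c), (κ,a), (κ,b), (κ,c)}
  {θ, ι, κ} × {a, b, c} = {(θ,a), (θ,b), (θ,c), (ι,a), (ι,b), (ι,c), (κ,a), (κ,b), (κ,c)}
These 36 distinct sets form the basis B.
Close under arbitrary unions to get τ_{X×Y}; counting gives |τ_{X×Y}| = 216.


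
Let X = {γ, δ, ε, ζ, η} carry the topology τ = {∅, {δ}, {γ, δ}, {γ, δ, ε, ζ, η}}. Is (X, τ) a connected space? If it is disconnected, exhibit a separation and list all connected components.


(X, τ) is connected.

Find clopen sets (U ∈ τ with X ∖ U ∈ τ):
  U = ∅, X ∖ U = {γ, δ, ε, ζ, η} — both open, so U is clopen.
  U = {γ, δ, ε, ζ, η}, X ∖ U = ∅ — both open, so U is clopen.
Only trivial clopens (∅ and X) exist, so (X, τ) is connected.
Compute connected components by grouping points that agree on all clopens:
  component: {γ, δ, ε, ζ, η}


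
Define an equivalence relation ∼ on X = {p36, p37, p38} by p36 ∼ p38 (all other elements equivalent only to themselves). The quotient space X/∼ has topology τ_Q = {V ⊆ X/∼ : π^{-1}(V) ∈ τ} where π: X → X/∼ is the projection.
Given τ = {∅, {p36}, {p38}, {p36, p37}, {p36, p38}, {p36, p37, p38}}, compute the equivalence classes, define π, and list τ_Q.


X/∼ = {[p36=p38], [p37]}; |τ_Q| = 3.

Equivalence classes: [p36=p38], [p37].
Quotient map π: X → X/∼ sends p36 ↦ [p36=p38], p37 ↦ [p37], p38 ↦ [p36=p38].
For each subset V ⊆ X/∼, compute π^{-1}(V) ⊆ X and check whether π^{-1}(V) ∈ τ. V is open in τ_Q iff π^{-1}(V) ∈ τ.
  V = {}: π^{-1}(V) = ∅ ∈ τ ✓.
  V = {[p36=p38]}: π^{-1}(V) = {p36, p38} ∈ τ ✓.
  V = {[p37]}: π^{-1}(V) = {p37} ∉ τ ✗.
  V = {[p36=p38], [p37]}: π^{-1}(V) = {p36, p37, p38} ∈ τ ✓.
Open sets in the quotient: τ_Q = {{}, {[p36=p38]}, {[p36=p38], [p37]}} (3 elements).


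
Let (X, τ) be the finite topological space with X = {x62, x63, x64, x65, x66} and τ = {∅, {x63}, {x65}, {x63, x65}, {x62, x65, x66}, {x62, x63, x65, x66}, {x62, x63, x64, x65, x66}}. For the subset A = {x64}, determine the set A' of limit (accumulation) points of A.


A' = ∅

For each x ∈ X, list the open sets U ∈ τ with x ∈ U, then check whether U ∩ (A ∖ {x}) ≠ ∅ for every such U.
  x = x62: open {x62, x65, x66} ∋ x has {x62, x65, x66} ∩ (A ∖ {x62}) = ∅, so x is NOT a limit point.
  x = x63: open {x63} ∋ x has {x63} ∩ (A ∖ {x63}) = ∅, so x is NOT a limit point.
  x = x64: open {x62, x63, x64, x65, x66} ∋ x has {x62, x63, x64, x65, x66} ∩ (A ∖ {x64}) = ∅, so x is NOT a limit point.
  x = x65: open {x65} ∋ x has {x65} ∩ (A ∖ {x65}) = ∅, so x is NOT a limit point.
  x = x66: open {x62, x65, x66} ∋ x has {x62, x65, x66} ∩ (A ∖ {x66}) = ∅, so x is NOT a limit point.
Collecting: A' = ∅.


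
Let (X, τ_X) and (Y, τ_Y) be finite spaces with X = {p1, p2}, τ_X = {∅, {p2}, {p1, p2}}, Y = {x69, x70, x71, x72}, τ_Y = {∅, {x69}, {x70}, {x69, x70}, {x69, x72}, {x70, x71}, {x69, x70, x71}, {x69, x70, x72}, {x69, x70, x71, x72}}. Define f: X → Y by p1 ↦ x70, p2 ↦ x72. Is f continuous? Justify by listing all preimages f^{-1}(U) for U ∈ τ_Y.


f is NOT continuous.

Compute f^{-1}(U) for each U ∈ τ_Y:
  U = ∅: f^{-1}(U) = ∅ ∈ τ_X ✓.
  U = {x69}: f^{-1}(U) = ∅ ∈ τ_X ✓.
  U = {x70}: f^{-1}(U) = {p1} ∉ τ_X ✗.
  U = {x69, x70}: f^{-1}(U) = {p1} ∉ τ_X ✗.
  U = {x69, x72}: f^{-1}(U) = {p2} ∈ τ_X ✓.
  U = {x70, x71}: f^{-1}(U) = {p1} ∉ τ_X ✗.
  U = {x69, x70, x71}: f^{-1}(U) = {p1} ∉ τ_X ✗.
  U = {x69, x70, x72}: f^{-1}(U) = {p1, p2} ∈ τ_X ✓.
  U = {x69, x70, x71, x72}: f^{-1}(U) = {p1, p2} ∈ τ_X ✓.
Found U = {x70} with f^{-1}(U) = {p1} not in τ_X. Therefore f is NOT continuous.


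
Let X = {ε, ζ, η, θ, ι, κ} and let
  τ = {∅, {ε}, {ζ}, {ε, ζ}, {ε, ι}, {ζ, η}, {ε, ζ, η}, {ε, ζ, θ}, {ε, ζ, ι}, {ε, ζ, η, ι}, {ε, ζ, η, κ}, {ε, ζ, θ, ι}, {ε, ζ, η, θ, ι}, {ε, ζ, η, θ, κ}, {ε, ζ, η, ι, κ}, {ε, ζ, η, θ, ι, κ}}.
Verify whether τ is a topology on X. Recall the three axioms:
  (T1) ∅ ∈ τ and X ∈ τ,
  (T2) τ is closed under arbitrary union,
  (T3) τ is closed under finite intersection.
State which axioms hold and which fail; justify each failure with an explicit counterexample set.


τ is NOT a topology on X.

Axiom (T1): ∅ ∈ τ? Yes; X ∈ τ? Yes.
Axiom (T2/T3): check pairwise unions and intersections of members of τ.
Counterexample for (T2): {ζ, η} ∪ {ε, ζ, θ} = {ε, ζ, η, θ} ∉ τ. Therefore τ is NOT a topology.


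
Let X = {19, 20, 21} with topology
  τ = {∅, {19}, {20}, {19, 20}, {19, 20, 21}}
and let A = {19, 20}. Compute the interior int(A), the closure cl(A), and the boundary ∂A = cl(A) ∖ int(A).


int(A) = {19, 20}, cl(A) = {19, 20, 21}, ∂A = {21}.

Closed sets in (X, τ) are complements of opens:
  closed(X, τ) = {∅, {21}, {19, 21}, {20, 21}, {19, 20, 21}}.
int(A) = ⋃ {U ∈ τ : U ⊆ A}. Opens contained in A: ∅, {19}, {20}, {19, 20}.
Taking the union of these: int(A) = {19, 20}.
cl(A) = ⋂ {C closed : A ⊆ C}. Closed sets containing A: {19, 20, 21}.
Intersecting these: cl(A) = {19, 20, 21}.
∂A = cl(A) ∖ int(A) = {19, 20, 21} ∖ {19, 20} = {21}.
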